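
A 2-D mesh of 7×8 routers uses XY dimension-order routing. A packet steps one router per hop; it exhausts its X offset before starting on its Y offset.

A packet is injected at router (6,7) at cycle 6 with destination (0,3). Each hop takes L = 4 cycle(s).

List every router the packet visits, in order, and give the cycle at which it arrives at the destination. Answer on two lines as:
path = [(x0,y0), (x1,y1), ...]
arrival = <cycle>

path = [(6,7), (5,7), (4,7), (3,7), (2,7), (1,7), (0,7), (0,6), (0,5), (0,4), (0,3)]
arrival = 46

  0. router=(6,7) cycle=6 (inject)
  1. router=(5,7) cycle=10 dir=W
  2. router=(4,7) cycle=14 dir=W
  3. router=(3,7) cycle=18 dir=W
  4. router=(2,7) cycle=22 dir=W
  5. router=(1,7) cycle=26 dir=W
  6. router=(0,7) cycle=30 dir=W
  7. router=(0,6) cycle=34 dir=S
  8. router=(0,5) cycle=38 dir=S
  9. router=(0,4) cycle=42 dir=S
  10. router=(0,3) cycle=46 dir=S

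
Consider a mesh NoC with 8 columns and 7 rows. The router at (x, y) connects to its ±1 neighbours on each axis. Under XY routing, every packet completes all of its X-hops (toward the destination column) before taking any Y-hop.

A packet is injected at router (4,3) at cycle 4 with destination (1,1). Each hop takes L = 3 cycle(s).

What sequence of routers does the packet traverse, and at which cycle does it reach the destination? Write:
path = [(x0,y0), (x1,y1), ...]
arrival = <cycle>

path = [(4,3), (3,3), (2,3), (1,3), (1,2), (1,1)]
arrival = 19

src (4,3)  cyc=4
W→(3,3)  cyc=7
W→(2,3)  cyc=10
W→(1,3)  cyc=13
S→(1,2)  cyc=16
S→(1,1)  cyc=19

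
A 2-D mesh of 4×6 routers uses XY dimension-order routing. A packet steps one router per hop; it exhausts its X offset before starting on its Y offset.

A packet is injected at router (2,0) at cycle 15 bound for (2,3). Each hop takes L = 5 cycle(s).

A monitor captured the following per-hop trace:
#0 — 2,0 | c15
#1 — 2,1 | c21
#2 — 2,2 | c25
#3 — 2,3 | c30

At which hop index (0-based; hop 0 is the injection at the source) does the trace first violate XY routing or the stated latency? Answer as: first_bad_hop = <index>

first_bad_hop = 1

hop 1: step (+0,+1), +6 cyc — BAD: Δcyc=6≠L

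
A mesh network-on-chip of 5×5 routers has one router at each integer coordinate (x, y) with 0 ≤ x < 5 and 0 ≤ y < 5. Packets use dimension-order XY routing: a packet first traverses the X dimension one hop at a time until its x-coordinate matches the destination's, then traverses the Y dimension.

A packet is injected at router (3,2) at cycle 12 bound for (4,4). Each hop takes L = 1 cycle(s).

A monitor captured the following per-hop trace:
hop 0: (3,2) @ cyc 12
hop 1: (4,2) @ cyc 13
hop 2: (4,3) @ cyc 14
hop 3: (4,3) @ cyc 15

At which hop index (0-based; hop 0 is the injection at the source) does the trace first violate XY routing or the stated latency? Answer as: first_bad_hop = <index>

  1: Δx=+1 Δy=+0 Δt=1 [ok]
  2: Δx=+0 Δy=+1 Δt=1 [ok]
  3: Δx=+0 Δy=+0 Δt=1 [BAD: non-unit step]

first_bad_hop = 3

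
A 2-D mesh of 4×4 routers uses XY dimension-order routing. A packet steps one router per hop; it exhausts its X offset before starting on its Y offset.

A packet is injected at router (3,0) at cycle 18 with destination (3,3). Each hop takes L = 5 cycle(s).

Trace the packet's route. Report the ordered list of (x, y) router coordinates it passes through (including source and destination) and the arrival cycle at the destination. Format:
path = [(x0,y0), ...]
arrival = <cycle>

hop 0: (3,0) @ cyc 18
hop 1: (3,1) @ cyc 23  [N]
hop 2: (3,2) @ cyc 28  [N]
hop 3: (3,3) @ cyc 33  [N]

path = [(3,0), (3,1), (3,2), (3,3)]
arrival = 33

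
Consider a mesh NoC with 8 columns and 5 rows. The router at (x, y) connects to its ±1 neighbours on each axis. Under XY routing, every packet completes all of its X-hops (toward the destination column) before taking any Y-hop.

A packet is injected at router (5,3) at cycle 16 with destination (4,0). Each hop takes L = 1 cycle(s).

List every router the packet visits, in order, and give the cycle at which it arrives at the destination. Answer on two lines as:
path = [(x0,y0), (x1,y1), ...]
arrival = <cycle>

path = [(5,3), (4,3), (4,2), (4,1), (4,0)]
arrival = 20

#0 — 5,3 | c16
#1 — 4,3 | c17 | W
#2 — 4,2 | c18 | S
#3 — 4,1 | c19 | S
#4 — 4,0 | c20 | S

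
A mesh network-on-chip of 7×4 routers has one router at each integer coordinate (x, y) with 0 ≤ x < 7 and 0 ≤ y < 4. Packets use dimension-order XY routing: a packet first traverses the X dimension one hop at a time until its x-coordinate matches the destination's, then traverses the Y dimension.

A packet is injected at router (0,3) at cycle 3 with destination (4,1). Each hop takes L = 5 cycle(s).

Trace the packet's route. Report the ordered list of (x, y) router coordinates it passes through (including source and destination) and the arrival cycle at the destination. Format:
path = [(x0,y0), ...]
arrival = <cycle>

[0] x=0 y=3 t=3
[1] x=1 y=3 t=8 →E
[2] x=2 y=3 t=13 →E
[3] x=3 y=3 t=18 →E
[4] x=4 y=3 t=23 →E
[5] x=4 y=2 t=28 →S
[6] x=4 y=1 t=33 →S

path = [(0,3), (1,3), (2,3), (3,3), (4,3), (4,2), (4,1)]
arrival = 33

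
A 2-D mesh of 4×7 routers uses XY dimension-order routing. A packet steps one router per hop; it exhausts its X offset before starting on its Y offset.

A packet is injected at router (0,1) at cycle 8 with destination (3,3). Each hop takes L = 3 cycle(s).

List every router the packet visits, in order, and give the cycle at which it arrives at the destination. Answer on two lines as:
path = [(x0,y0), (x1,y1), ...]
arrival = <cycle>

src (0,1)  cyc=8
E→(1,1)  cyc=11
E→(2,1)  cyc=14
E→(3,1)  cyc=17
N→(3,2)  cyc=20
N→(3,3)  cyc=23

path = [(0,1), (1,1), (2,1), (3,1), (3,2), (3,3)]
arrival = 23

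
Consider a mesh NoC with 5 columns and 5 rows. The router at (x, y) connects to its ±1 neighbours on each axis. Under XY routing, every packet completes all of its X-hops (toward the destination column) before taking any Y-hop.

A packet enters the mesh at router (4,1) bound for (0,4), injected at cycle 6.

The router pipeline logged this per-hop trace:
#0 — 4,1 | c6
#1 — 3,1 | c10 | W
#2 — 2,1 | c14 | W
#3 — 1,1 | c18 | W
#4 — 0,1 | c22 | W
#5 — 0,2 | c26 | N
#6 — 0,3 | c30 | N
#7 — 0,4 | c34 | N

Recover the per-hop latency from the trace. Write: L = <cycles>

L = 4

Between hops 0 and 1 the cycle counter advances 10 − 6 = 4.
One hop costs L cycles, so L = 4.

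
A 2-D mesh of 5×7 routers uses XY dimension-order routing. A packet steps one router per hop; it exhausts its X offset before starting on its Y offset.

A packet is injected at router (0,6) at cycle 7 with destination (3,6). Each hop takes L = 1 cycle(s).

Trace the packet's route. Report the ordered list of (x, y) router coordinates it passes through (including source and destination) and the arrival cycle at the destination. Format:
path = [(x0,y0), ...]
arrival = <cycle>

path = [(0,6), (1,6), (2,6), (3,6)]
arrival = 10

  0. router=(0,6) cycle=7 (inject)
  1. router=(1,6) cycle=8 dir=E
  2. router=(2,6) cycle=9 dir=E
  3. router=(3,6) cycle=10 dir=E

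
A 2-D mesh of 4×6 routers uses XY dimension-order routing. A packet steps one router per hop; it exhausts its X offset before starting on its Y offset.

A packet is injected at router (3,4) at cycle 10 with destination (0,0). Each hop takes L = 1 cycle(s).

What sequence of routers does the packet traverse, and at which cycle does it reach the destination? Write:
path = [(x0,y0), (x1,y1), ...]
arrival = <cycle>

src (3,4)  cyc=10
W→(2,4)  cyc=11
W→(1,4)  cyc=12
W→(0,4)  cyc=13
S→(0,3)  cyc=14
S→(0,2)  cyc=15
S→(0,1)  cyc=16
S→(0,0)  cyc=17

path = [(3,4), (2,4), (1,4), (0,4), (0,3), (0,2), (0,1), (0,0)]
arrival = 17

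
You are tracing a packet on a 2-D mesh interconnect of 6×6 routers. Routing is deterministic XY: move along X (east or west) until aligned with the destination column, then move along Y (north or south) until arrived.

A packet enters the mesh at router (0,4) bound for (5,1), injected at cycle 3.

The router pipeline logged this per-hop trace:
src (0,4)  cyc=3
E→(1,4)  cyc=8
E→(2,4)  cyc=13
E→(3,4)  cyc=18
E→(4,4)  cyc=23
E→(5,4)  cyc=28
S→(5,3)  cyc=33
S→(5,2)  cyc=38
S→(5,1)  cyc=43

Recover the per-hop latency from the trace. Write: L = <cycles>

L = 5

cyc[1] − cyc[0] = 8 − 3 = 5.
One hop costs L cycles, so L = 5.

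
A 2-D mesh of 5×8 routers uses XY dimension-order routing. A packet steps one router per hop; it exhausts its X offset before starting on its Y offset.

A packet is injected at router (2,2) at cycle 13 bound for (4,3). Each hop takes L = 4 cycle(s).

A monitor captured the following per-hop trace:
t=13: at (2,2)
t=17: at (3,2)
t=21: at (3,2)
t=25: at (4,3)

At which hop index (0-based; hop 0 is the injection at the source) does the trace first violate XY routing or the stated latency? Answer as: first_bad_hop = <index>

  1: Δx=+1 Δy=+0 Δt=4 [ok]
  2: Δx=+0 Δy=+0 Δt=4 [BAD: non-unit step]

first_bad_hop = 2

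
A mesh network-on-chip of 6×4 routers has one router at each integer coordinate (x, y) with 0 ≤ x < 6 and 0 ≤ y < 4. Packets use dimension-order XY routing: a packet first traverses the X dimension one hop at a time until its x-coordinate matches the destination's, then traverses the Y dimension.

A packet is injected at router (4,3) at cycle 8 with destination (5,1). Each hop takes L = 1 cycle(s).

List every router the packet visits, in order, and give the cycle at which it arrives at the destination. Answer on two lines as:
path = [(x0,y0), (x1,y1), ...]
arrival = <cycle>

#0 — 4,3 | c8
#1 — 5,3 | c9 | E
#2 — 5,2 | c10 | S
#3 — 5,1 | c11 | S

path = [(4,3), (5,3), (5,2), (5,1)]
arrival = 11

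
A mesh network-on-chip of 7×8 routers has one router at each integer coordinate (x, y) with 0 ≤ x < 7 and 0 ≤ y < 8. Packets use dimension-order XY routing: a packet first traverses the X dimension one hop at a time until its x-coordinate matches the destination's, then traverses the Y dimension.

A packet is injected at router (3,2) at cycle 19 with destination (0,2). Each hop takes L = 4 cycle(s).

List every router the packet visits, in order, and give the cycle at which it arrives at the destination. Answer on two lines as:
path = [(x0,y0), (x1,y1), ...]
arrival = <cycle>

t=19: at (3,2)
t=23: at (2,2) after W
t=27: at (1,2) after W
t=31: at (0,2) after W

path = [(3,2), (2,2), (1,2), (0,2)]
arrival = 31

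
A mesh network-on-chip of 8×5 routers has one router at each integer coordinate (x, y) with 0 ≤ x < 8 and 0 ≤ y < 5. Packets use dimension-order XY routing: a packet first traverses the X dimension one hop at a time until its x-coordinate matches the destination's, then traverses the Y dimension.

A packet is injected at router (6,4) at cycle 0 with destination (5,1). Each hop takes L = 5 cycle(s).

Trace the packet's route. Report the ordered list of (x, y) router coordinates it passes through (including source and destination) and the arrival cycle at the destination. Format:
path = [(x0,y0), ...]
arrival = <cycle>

hop 0: (6,4) @ cyc 0
hop 1: (5,4) @ cyc 5  [W]
hop 2: (5,3) @ cyc 10  [S]
hop 3: (5,2) @ cyc 15  [S]
hop 4: (5,1) @ cyc 20  [S]

path = [(6,4), (5,4), (5,3), (5,2), (5,1)]
arrival = 20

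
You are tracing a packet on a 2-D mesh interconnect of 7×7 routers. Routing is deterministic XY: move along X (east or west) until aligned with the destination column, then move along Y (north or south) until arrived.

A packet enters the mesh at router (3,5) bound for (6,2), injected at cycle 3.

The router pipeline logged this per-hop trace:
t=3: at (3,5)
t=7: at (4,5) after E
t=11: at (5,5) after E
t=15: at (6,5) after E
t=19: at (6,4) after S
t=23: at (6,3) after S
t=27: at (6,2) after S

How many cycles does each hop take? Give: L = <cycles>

L = 4

Δcyc across hop 0→1: 7 − 3 = 4.
That increment is L by definition: L = 4.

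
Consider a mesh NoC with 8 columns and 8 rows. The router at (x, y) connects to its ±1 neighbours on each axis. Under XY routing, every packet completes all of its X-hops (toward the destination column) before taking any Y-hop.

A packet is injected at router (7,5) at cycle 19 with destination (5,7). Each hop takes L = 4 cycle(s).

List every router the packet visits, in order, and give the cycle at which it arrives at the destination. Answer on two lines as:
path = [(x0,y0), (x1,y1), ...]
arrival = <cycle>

src (7,5)  cyc=19
W→(6,5)  cyc=23
W→(5,5)  cyc=27
N→(5,6)  cyc=31
N→(5,7)  cyc=35

path = [(7,5), (6,5), (5,5), (5,6), (5,7)]
arrival = 35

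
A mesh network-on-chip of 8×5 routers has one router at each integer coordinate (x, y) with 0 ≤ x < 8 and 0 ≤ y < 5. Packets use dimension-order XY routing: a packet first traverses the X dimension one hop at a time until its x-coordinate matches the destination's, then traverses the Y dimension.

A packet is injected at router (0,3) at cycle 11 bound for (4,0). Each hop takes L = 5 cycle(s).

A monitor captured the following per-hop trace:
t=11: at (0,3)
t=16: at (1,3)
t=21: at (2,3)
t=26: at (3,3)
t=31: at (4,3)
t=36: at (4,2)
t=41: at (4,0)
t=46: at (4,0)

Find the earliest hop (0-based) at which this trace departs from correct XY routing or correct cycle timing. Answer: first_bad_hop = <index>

[1] (+1,+0) / 5c ⇒ ok
[2] (+1,+0) / 5c ⇒ ok
[3] (+1,+0) / 5c ⇒ ok
[4] (+1,+0) / 5c ⇒ ok
[5] (+0,-1) / 5c ⇒ ok
[6] (+0,-2) / 5c ⇒ BAD: non-unit step

first_bad_hop = 6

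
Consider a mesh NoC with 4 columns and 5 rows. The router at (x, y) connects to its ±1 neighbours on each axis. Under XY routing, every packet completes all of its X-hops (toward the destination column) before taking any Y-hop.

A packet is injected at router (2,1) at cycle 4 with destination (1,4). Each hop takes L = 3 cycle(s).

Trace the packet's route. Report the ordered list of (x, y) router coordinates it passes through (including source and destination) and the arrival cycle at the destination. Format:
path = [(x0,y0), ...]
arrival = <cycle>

path = [(2,1), (1,1), (1,2), (1,3), (1,4)]
arrival = 16

[0] x=2 y=1 t=4
[1] x=1 y=1 t=7 →W
[2] x=1 y=2 t=10 →N
[3] x=1 y=3 t=13 →N
[4] x=1 y=4 t=16 →N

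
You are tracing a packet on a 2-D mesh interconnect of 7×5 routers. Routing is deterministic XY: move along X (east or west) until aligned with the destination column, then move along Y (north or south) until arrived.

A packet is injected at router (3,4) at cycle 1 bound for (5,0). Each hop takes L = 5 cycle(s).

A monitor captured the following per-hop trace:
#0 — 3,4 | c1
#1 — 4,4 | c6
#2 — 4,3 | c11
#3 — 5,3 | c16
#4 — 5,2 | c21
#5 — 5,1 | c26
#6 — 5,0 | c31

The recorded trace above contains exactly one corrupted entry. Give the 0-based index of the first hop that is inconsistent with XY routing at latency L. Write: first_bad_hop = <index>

first_bad_hop = 2

  1: Δx=+1 Δy=+0 Δt=5 [ok]
  2: Δx=+0 Δy=-1 Δt=5 [BAD: Y-move but x=4≠5]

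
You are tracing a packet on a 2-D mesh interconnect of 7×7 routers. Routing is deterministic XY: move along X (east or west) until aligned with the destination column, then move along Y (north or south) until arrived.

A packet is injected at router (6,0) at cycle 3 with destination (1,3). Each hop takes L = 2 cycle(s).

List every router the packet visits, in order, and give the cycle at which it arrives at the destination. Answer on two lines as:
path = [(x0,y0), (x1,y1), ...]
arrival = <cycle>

path = [(6,0), (5,0), (4,0), (3,0), (2,0), (1,0), (1,1), (1,2), (1,3)]
arrival = 19

src (6,0)  cyc=3
W→(5,0)  cyc=5
W→(4,0)  cyc=7
W→(3,0)  cyc=9
W→(2,0)  cyc=11
W→(1,0)  cyc=13
N→(1,1)  cyc=15
N→(1,2)  cyc=17
N→(1,3)  cyc=19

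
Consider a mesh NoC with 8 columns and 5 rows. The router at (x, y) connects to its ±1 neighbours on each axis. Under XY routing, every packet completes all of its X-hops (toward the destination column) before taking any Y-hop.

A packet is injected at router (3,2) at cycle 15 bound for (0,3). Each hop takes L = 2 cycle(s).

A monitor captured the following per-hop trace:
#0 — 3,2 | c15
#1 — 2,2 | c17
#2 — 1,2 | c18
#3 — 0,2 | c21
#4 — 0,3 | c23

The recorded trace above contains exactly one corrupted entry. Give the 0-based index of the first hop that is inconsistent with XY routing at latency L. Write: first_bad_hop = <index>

  1: Δx=-1 Δy=+0 Δt=2 [ok]
  2: Δx=-1 Δy=+0 Δt=1 [BAD: Δcyc=1≠L]

first_bad_hop = 2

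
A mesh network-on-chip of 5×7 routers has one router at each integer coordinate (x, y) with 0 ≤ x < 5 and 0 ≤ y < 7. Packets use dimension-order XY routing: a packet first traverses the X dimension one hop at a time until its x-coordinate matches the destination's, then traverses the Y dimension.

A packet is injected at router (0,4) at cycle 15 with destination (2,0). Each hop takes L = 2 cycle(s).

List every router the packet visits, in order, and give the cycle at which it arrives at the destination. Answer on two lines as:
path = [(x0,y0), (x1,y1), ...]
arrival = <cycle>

hop 0: (0,4) @ cyc 15
hop 1: (1,4) @ cyc 17  [E]
hop 2: (2,4) @ cyc 19  [E]
hop 3: (2,3) @ cyc 21  [S]
hop 4: (2,2) @ cyc 23  [S]
hop 5: (2,1) @ cyc 25  [S]
hop 6: (2,0) @ cyc 27  [S]

path = [(0,4), (1,4), (2,4), (2,3), (2,2), (2,1), (2,0)]
arrival = 27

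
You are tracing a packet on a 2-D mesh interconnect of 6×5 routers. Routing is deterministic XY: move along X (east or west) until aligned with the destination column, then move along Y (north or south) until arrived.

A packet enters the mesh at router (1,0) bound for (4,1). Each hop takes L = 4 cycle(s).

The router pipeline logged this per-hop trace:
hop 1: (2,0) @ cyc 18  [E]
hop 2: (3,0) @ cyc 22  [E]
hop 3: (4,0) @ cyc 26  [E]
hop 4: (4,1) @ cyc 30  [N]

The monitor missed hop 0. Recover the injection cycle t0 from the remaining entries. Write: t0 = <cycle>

cyc[1] = 18 and cyc[k] = t0 + k·L for every k.
t0 = cyc[1] − L = 18 − 4 = 14.

t0 = 14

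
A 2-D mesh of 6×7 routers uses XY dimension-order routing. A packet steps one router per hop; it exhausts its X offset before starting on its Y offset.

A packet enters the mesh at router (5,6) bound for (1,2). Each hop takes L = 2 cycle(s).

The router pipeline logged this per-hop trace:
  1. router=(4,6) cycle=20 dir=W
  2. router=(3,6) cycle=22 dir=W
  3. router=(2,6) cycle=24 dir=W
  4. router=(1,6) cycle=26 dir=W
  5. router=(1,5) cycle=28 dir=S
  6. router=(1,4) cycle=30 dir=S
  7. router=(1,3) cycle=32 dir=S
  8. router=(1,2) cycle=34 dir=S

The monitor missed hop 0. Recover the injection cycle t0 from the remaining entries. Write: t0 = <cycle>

At hop 1 the cycle is 20; in general cyc_k = t0 + kL.
So t0 = 20 − 1·2 = 18.

t0 = 18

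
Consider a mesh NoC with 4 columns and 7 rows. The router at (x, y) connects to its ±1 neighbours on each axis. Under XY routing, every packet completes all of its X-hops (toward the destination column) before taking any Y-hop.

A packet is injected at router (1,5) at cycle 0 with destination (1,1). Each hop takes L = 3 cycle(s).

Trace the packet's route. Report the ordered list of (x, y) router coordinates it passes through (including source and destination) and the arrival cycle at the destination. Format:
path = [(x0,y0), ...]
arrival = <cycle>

path = [(1,5), (1,4), (1,3), (1,2), (1,1)]
arrival = 12

src (1,5)  cyc=0
S→(1,4)  cyc=3
S→(1,3)  cyc=6
S→(1,2)  cyc=9
S→(1,1)  cyc=12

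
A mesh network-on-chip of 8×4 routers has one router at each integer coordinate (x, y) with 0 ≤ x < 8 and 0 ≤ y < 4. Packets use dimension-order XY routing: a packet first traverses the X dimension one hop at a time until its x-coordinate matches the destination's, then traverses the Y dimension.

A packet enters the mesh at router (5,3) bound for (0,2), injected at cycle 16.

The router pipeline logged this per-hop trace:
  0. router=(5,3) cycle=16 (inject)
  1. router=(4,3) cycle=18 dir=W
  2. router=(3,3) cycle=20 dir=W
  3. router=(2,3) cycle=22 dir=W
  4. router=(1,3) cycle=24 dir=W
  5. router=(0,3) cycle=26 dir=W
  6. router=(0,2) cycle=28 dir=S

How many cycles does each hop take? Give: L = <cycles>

Δcyc across hop 0→1: 18 − 16 = 2.
One hop costs L cycles, so L = 2.

L = 2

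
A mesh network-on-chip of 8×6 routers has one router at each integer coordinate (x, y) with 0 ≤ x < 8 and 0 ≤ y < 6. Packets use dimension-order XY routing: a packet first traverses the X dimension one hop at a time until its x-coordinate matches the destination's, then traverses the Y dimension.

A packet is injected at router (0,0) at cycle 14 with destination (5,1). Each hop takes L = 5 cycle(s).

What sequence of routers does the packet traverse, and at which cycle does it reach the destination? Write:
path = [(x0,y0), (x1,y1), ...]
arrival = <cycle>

  0. router=(0,0) cycle=14 (inject)
  1. router=(1,0) cycle=19 dir=E
  2. router=(2,0) cycle=24 dir=E
  3. router=(3,0) cycle=29 dir=E
  4. router=(4,0) cycle=34 dir=E
  5. router=(5,0) cycle=39 dir=E
  6. router=(5,1) cycle=44 dir=N

path = [(0,0), (1,0), (2,0), (3,0), (4,0), (5,0), (5,1)]
arrival = 44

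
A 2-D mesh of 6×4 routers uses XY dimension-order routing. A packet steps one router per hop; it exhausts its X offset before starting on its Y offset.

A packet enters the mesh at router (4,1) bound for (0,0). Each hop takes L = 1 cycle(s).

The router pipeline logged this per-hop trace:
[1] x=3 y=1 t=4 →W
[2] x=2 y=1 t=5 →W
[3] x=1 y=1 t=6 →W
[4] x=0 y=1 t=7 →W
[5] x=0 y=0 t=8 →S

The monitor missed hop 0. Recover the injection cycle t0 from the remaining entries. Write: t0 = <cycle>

Hop 1 reached at cycle 4; hop k is at t0 + k·L.
Subtract one hop: t0 = 4 − 1 = 3.

t0 = 3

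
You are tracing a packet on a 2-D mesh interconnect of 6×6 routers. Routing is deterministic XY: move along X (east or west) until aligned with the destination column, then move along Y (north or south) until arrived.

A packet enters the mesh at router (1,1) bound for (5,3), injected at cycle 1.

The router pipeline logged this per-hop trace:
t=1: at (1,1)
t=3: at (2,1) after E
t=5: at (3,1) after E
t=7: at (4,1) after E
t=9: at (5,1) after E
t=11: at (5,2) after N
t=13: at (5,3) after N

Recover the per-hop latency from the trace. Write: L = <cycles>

L = 2

Between hops 0 and 1 the cycle counter advances 3 − 1 = 2.
One hop costs L cycles, so L = 2.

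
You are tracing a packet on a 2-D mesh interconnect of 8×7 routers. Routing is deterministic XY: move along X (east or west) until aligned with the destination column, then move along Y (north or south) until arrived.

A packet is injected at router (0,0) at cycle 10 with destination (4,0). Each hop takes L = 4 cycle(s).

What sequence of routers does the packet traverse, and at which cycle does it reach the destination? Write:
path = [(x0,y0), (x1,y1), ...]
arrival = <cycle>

src (0,0)  cyc=10
E→(1,0)  cyc=14
E→(2,0)  cyc=18
E→(3,0)  cyc=22
E→(4,0)  cyc=26

path = [(0,0), (1,0), (2,0), (3,0), (4,0)]
arrival = 26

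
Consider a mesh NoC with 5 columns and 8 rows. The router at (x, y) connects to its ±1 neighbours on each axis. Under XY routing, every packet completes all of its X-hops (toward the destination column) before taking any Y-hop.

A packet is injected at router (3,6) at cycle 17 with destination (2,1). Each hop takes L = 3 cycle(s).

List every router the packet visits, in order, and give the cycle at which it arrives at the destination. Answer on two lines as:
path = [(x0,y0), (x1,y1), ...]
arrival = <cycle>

path = [(3,6), (2,6), (2,5), (2,4), (2,3), (2,2), (2,1)]
arrival = 35

[0] x=3 y=6 t=17
[1] x=2 y=6 t=20 →W
[2] x=2 y=5 t=23 →S
[3] x=2 y=4 t=26 →S
[4] x=2 y=3 t=29 →S
[5] x=2 y=2 t=32 →S
[6] x=2 y=1 t=35 →S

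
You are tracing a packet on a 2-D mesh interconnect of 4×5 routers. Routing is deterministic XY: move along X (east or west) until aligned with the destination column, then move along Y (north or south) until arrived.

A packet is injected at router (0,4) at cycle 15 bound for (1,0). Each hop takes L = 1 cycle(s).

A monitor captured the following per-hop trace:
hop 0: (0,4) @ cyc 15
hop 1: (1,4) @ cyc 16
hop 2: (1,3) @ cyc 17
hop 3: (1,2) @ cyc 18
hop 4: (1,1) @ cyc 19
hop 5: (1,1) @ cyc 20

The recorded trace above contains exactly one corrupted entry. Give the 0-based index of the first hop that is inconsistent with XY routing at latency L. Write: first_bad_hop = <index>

first_bad_hop = 5

  1: Δx=+1 Δy=+0 Δt=1 [ok]
  2: Δx=+0 Δy=-1 Δt=1 [ok]
  3: Δx=+0 Δy=-1 Δt=1 [ok]
  4: Δx=+0 Δy=-1 Δt=1 [ok]
  5: Δx=+0 Δy=+0 Δt=1 [BAD: non-unit step]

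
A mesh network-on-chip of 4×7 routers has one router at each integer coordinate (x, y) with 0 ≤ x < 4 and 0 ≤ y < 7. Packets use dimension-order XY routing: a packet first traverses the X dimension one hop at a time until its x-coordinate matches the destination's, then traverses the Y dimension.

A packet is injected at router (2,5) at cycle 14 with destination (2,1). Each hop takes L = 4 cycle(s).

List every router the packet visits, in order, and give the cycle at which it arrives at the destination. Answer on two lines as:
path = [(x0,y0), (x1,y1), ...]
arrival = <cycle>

#0 — 2,5 | c14
#1 — 2,4 | c18 | S
#2 — 2,3 | c22 | S
#3 — 2,2 | c26 | S
#4 — 2,1 | c30 | S

path = [(2,5), (2,4), (2,3), (2,2), (2,1)]
arrival = 30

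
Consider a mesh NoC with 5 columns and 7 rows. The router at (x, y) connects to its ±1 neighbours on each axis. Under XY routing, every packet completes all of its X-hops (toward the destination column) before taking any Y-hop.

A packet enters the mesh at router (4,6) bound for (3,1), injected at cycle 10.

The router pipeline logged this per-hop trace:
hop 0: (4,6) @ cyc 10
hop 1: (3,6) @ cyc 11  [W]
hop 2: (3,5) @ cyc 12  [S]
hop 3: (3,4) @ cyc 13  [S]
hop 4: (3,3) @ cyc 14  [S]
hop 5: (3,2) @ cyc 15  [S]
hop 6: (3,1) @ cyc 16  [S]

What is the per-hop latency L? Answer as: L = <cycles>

Between hops 0 and 1 the cycle counter advances 11 − 10 = 1.
Each hop adds L, hence L = 1.

L = 1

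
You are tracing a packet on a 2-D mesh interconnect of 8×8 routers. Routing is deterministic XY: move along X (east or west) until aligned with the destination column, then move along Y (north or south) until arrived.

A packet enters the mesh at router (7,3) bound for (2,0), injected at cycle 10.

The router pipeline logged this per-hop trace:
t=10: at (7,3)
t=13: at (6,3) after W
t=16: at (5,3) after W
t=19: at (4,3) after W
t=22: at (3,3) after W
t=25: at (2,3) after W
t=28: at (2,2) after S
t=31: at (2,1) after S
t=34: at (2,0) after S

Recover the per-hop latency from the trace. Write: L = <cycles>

cyc[1] − cyc[0] = 13 − 10 = 3.
That increment is L by definition: L = 3.

L = 3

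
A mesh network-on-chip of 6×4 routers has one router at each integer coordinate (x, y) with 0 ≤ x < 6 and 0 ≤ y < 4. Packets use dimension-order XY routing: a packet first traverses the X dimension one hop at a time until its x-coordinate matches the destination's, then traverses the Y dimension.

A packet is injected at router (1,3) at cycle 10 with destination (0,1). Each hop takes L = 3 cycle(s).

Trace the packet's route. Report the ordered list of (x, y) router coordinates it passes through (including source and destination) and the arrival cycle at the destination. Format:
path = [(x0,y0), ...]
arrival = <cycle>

path = [(1,3), (0,3), (0,2), (0,1)]
arrival = 19

hop 0: (1,3) @ cyc 10
hop 1: (0,3) @ cyc 13  [W]
hop 2: (0,2) @ cyc 16  [S]
hop 3: (0,1) @ cyc 19  [S]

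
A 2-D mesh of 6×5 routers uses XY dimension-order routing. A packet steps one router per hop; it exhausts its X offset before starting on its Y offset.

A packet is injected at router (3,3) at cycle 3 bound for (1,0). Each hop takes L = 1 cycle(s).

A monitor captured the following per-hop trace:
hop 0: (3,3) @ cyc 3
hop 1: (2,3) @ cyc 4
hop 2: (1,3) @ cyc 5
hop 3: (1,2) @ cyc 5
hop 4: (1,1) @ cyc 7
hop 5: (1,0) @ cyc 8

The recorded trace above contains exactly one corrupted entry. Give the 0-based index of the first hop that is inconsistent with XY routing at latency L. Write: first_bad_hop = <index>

  1: Δx=-1 Δy=+0 Δt=1 [ok]
  2: Δx=-1 Δy=+0 Δt=1 [ok]
  3: Δx=+0 Δy=-1 Δt=0 [BAD: Δcyc=0≠L]

first_bad_hop = 3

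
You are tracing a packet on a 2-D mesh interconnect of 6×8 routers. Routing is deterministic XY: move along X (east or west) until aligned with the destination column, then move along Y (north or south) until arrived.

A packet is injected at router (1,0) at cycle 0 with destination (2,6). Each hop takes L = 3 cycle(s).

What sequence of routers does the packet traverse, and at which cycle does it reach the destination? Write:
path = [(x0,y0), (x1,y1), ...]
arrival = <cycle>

hop 0: (1,0) @ cyc 0
hop 1: (2,0) @ cyc 3  [E]
hop 2: (2,1) @ cyc 6  [N]
hop 3: (2,2) @ cyc 9  [N]
hop 4: (2,3) @ cyc 12  [N]
hop 5: (2,4) @ cyc 15  [N]
hop 6: (2,5) @ cyc 18  [N]
hop 7: (2,6) @ cyc 21  [N]

path = [(1,0), (2,0), (2,1), (2,2), (2,3), (2,4), (2,5), (2,6)]
arrival = 21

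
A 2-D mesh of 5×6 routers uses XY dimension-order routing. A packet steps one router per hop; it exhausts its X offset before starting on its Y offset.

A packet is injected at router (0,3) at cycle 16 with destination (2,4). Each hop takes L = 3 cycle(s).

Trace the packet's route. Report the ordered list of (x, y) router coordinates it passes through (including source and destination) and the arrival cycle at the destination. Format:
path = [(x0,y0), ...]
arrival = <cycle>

#0 — 0,3 | c16
#1 — 1,3 | c19 | E
#2 — 2,3 | c22 | E
#3 — 2,4 | c25 | N

path = [(0,3), (1,3), (2,3), (2,4)]
arrival = 25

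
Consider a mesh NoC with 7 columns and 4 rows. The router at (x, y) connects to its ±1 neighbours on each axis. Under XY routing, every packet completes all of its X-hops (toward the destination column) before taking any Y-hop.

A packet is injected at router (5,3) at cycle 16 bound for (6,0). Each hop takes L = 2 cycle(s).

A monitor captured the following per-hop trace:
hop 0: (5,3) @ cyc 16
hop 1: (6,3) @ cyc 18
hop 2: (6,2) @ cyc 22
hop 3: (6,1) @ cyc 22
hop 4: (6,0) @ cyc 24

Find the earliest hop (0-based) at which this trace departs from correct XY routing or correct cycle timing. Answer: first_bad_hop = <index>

  1: Δx=+1 Δy=+0 Δt=2 [ok]
  2: Δx=+0 Δy=-1 Δt=4 [BAD: Δcyc=4≠L]

first_bad_hop = 2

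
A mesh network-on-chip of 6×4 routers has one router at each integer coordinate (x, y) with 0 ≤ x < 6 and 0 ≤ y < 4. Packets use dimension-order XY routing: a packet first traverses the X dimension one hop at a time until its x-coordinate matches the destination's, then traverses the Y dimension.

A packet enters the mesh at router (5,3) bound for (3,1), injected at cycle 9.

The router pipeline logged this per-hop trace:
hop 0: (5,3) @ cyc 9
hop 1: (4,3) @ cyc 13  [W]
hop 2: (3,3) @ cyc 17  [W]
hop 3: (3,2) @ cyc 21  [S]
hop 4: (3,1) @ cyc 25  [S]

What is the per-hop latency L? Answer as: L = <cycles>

Between hops 0 and 1 the cycle counter advances 13 − 9 = 4.
One hop costs L cycles, so L = 4.

L = 4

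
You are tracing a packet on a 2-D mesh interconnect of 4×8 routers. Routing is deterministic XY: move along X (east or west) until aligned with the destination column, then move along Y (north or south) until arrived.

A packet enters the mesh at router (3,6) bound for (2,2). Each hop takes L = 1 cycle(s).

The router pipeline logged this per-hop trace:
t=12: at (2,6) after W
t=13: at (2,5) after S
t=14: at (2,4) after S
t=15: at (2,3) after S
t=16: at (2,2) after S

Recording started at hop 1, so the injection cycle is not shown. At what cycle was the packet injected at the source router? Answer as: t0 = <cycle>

At hop 1 the cycle is 12; in general cyc_k = t0 + kL.
Subtract one hop: t0 = 12 − 1 = 11.

t0 = 11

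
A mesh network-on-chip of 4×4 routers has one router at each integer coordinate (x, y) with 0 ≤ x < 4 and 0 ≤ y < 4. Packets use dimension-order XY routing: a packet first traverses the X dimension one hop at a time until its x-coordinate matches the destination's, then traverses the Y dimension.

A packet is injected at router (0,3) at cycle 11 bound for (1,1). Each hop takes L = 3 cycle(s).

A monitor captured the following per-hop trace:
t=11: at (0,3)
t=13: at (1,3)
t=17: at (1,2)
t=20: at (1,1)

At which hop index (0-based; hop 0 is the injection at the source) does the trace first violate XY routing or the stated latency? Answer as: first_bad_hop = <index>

first_bad_hop = 1

  1: Δx=+1 Δy=+0 Δt=2 [BAD: Δcyc=2≠L]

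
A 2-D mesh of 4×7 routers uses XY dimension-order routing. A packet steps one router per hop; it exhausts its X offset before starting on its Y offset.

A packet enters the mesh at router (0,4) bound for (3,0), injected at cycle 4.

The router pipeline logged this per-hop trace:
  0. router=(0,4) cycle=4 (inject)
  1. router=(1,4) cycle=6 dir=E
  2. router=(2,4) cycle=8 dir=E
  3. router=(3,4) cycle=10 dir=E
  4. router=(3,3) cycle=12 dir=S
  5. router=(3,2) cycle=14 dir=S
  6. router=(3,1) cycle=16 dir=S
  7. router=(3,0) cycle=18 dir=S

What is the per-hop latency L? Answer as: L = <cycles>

From hop 0 (4) to hop 1 (6): +2 cycles.
Each hop adds L, hence L = 2.

L = 2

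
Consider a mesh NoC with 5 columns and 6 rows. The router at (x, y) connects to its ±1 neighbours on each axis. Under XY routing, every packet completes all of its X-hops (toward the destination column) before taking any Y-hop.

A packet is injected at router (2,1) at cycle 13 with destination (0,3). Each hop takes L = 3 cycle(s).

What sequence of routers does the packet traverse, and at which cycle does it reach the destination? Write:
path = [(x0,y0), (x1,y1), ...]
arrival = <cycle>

#0 — 2,1 | c13
#1 — 1,1 | c16 | W
#2 — 0,1 | c19 | W
#3 — 0,2 | c22 | N
#4 — 0,3 | c25 | N

path = [(2,1), (1,1), (0,1), (0,2), (0,3)]
arrival = 25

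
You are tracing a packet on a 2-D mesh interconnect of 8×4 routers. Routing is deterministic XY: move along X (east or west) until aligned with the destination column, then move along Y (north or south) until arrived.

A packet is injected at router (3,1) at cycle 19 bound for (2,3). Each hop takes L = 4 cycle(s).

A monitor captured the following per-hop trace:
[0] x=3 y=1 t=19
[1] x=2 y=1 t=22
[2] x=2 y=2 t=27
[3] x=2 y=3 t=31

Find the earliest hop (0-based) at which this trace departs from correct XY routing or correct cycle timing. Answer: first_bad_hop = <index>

first_bad_hop = 1

hop 1: step (-1,+0), +3 cyc — BAD: Δcyc=3≠L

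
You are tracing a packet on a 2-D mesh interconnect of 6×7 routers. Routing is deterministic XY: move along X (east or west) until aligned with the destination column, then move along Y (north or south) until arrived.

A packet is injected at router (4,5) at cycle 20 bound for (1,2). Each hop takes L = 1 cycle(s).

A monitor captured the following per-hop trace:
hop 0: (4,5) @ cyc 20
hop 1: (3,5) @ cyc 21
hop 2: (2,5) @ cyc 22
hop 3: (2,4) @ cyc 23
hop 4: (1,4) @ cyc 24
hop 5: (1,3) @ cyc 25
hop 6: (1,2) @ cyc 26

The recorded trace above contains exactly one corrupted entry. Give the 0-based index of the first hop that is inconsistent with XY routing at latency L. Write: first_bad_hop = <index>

first_bad_hop = 3

[1] (-1,+0) / 1c ⇒ ok
[2] (-1,+0) / 1c ⇒ ok
[3] (+0,-1) / 1c ⇒ BAD: Y-move but x=2≠1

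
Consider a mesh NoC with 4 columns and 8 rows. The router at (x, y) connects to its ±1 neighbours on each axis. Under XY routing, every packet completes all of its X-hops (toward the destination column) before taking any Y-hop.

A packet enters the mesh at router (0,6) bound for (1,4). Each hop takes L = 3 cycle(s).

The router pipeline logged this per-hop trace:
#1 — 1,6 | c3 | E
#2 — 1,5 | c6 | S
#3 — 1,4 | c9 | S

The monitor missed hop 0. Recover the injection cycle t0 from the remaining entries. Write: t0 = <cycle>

t0 = 0

At hop 1 the cycle is 3; in general cyc_k = t0 + kL.
So t0 = 3 − 1·3 = 0.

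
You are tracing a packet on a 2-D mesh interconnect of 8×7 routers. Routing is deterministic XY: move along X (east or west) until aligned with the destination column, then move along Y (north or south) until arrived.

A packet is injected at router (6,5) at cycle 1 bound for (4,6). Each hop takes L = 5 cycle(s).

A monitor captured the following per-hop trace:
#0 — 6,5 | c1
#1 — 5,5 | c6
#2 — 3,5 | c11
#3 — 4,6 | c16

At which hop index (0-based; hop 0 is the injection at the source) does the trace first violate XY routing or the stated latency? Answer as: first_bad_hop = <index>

hop 1: step (-1,+0), +5 cyc — ok
hop 2: step (-2,+0), +5 cyc — BAD: non-unit step

first_bad_hop = 2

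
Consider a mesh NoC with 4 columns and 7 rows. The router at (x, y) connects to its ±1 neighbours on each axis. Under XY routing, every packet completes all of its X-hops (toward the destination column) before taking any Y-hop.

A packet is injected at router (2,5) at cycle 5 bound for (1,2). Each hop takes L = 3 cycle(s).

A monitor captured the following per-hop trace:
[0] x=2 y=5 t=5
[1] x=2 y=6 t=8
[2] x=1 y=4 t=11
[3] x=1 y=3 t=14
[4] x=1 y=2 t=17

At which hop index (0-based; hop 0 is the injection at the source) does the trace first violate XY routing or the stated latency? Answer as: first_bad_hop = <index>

first_bad_hop = 1

  1: Δx=+0 Δy=+1 Δt=3 [BAD: Y-move but x=2≠1]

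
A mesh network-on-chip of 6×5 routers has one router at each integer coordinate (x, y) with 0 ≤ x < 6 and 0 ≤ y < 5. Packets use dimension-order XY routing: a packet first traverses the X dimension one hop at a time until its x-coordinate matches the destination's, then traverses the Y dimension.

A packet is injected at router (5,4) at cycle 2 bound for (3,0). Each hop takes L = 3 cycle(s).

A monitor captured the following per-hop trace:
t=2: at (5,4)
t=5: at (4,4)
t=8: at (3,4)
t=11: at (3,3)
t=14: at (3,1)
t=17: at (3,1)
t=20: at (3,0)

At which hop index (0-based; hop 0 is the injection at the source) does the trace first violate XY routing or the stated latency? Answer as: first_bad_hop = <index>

first_bad_hop = 4

[1] (-1,+0) / 3c ⇒ ok
[2] (-1,+0) / 3c ⇒ ok
[3] (+0,-1) / 3c ⇒ ok
[4] (+0,-2) / 3c ⇒ BAD: non-unit step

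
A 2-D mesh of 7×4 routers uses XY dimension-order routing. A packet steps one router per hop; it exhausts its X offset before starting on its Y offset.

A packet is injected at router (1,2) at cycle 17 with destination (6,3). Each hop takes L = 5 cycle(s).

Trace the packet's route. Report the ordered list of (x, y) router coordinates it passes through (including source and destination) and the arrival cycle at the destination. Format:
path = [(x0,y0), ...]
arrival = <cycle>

hop 0: (1,2) @ cyc 17
hop 1: (2,2) @ cyc 22  [E]
hop 2: (3,2) @ cyc 27  [E]
hop 3: (4,2) @ cyc 32  [E]
hop 4: (5,2) @ cyc 37  [E]
hop 5: (6,2) @ cyc 42  [E]
hop 6: (6,3) @ cyc 47  [N]

path = [(1,2), (2,2), (3,2), (4,2), (5,2), (6,2), (6,3)]
arrival = 47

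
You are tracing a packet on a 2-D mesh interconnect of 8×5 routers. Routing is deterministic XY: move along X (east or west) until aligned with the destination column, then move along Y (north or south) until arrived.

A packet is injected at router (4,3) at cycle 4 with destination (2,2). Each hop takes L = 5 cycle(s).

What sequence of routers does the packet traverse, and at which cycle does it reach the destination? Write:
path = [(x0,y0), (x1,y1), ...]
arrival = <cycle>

path = [(4,3), (3,3), (2,3), (2,2)]
arrival = 19

#0 — 4,3 | c4
#1 — 3,3 | c9 | W
#2 — 2,3 | c14 | W
#3 — 2,2 | c19 | S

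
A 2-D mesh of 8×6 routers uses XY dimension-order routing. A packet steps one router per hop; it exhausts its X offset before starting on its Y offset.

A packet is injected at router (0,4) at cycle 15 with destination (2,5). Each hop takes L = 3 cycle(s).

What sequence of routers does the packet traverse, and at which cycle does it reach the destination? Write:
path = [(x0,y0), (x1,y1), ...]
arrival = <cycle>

path = [(0,4), (1,4), (2,4), (2,5)]
arrival = 24

src (0,4)  cyc=15
E→(1,4)  cyc=18
E→(2,4)  cyc=21
N→(2,5)  cyc=24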